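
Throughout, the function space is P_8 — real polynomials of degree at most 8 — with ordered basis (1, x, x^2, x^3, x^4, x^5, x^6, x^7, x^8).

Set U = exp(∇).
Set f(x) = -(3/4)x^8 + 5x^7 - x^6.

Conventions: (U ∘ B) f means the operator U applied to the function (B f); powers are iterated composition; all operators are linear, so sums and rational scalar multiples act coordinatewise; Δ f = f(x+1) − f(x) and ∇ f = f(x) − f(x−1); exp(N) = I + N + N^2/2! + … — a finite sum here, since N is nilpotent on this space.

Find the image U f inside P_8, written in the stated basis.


order-1 term: -6x^7 + 56x^6 - 153x^5 + (485/2)x^4 - 237x^3 + 141x^2 - 47x + 27/4
order-2 term: -21x^6 + 231x^5 - (1815/2)x^4 + 1915x^3 - 2331x^2 + 1553x - 1765/4
order-3 term: -42x^5 + 490x^4 - 2120x^3 + 4605x^2 - 5106x + 4639/2
order-4 term: -(105/2)x^4 + 595x^3 - 2430x^2 + 4435x - 12363/4
order-5 term: -42x^3 + 420x^2 - 1371x + 3005/2
order-6 term: -21x^2 + 161x - 611/2
order-7 term: -6x + 26
order-8 term: -3/4
the series for exp(∇) f terminates at order 8
exp(∇) f = -(3/4)x^8 - x^7 + 34x^6 + 36x^5 - (455/2)x^4 + 111x^3 + 384x^2 - 381x + 33/2

g(x) = -(3/4)x^8 - x^7 + 34x^6 + 36x^5 - (455/2)x^4 + 111x^3 + 384x^2 - 381x + 33/2


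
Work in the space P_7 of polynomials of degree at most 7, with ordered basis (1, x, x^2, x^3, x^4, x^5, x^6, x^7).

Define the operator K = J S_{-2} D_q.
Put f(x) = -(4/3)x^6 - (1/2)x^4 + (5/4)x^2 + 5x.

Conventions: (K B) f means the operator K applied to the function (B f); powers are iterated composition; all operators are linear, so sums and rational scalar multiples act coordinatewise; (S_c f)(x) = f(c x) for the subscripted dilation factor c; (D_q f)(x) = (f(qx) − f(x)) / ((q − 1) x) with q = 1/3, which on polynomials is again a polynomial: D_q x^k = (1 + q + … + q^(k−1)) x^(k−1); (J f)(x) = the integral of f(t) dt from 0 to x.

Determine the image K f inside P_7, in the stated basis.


D_q f = -(1456/729)x^5 - (20/27)x^3 + (5/3)x + 5
S_{-2} D_q f = (46592/729)x^5 + (160/27)x^3 - (10/3)x + 5
J S_{-2} D_q f = (23296/2187)x^6 + (40/27)x^4 - (5/3)x^2 + 5x

g(x) = (23296/2187)x^6 + (40/27)x^4 - (5/3)x^2 + 5x


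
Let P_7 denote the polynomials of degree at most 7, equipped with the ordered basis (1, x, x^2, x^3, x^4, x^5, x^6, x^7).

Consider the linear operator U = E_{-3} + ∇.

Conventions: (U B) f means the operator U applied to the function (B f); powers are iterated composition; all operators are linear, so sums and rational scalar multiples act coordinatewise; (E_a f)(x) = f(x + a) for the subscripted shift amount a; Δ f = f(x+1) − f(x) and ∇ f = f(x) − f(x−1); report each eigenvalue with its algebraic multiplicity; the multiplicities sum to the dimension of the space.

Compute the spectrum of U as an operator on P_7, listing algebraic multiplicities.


λ = 1 (multiplicity 8)

image of 1: 1
image of x: x - 2
image of x^2: x^2 - 4x + 8
image of x^3: x^3 - 6x^2 + 24x - 26
image of x^4: x^4 - 8x^3 + 48x^2 - 104x + 80
image of x^5: x^5 - 10x^4 + 80x^3 - 260x^2 + 400x - 242
image of x^6: x^6 - 12x^5 + 120x^4 - 520x^3 + 1200x^2 - 1452x + 728
image of x^7: x^7 - 14x^6 + 168x^5 - 910x^4 + 2800x^3 - 5082x^2 + 5096x - 2186
the matrix is upper triangular; its diagonal is (1, 1, 1, 1, 1, 1, 1, 1)
for a triangular matrix the eigenvalues are the diagonal entries, with algebraic multiplicity their repetition count


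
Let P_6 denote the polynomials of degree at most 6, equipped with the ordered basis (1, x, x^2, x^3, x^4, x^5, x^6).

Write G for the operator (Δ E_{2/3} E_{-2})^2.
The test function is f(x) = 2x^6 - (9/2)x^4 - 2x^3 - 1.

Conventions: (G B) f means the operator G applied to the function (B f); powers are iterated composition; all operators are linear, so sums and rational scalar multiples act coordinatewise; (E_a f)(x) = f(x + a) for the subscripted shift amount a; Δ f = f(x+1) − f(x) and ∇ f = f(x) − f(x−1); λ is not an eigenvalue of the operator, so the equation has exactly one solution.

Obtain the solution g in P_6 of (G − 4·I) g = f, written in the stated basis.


g(x) = -(1/2)x^6 - (21/8)x^4 + (51/2)x^3 - (593/8)x^2 + (1318/9)x - 8821/54

write g with unknown coordinates in the stated basis and equate coefficients in (G − 4·I) g = f
solving from the highest basis element down gives g = -(1/2)x^6 - (21/8)x^4 + (51/2)x^3 - (593/8)x^2 + (1318/9)x - 8821/54
check: G g = -15x^4 + 100x^3 - (593/2)x^2 + (5272/9)x - 17669/27
so G g − 4·g = 2x^6 - (9/2)x^4 - 2x^3 - 1 = f ✓


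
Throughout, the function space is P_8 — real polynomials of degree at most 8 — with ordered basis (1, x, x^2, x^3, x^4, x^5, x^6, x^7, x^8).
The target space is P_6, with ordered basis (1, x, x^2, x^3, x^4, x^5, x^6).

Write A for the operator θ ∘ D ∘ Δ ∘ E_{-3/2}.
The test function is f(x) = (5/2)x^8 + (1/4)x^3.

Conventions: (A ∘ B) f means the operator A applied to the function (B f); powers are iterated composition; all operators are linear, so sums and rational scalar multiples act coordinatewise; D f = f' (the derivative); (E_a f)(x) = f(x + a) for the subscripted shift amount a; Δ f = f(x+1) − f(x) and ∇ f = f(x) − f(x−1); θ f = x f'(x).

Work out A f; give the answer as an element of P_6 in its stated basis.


the image equals g(x) = 840x^6 - 4200x^5 + 9100x^4 - 10500x^3 + (12705/2)x^2 - 1591x

E_{-3/2} f = (5/2)x^8 - 30x^7 + (315/2)x^6 - (945/2)x^5 + (14175/16)x^4 - (8503/8)x^3 + (25479/32)x^2 - (10881/32)x + 32373/512
Δ E_{-3/2} f = 20x^7 - 140x^6 + 455x^5 - 875x^4 + (4235/4)x^3 - (1591/2)x^2 + (5441/16)x - 253/4
D (Δ ∘ E_{-3/2}) f = 140x^6 - 840x^5 + 2275x^4 - 3500x^3 + (12705/4)x^2 - 1591x + 5441/16
θ D (Δ ∘ E_{-3/2}) f = 840x^6 - 4200x^5 + 9100x^4 - 10500x^3 + (12705/2)x^2 - 1591x


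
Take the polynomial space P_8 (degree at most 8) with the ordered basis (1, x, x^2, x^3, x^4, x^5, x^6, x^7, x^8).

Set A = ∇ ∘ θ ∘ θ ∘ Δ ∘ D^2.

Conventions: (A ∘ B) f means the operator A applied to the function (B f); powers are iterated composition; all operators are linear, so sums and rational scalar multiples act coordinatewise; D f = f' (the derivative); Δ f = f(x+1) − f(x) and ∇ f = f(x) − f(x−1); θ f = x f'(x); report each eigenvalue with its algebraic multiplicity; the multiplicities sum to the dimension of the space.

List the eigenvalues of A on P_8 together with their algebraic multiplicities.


image of 1: 0
image of x: 0
image of x^2: 0
image of x^3: 0
image of x^4: 24
image of x^5: 480x - 180
image of x^6: 3240x^2 - 1800x + 480
image of x^7: 13440x^3 - 8820x^2 + 5460x - 1050
image of x^8: 42000x^4 - 30240x^3 + 33600x^2 - 11760x + 2016
the matrix is upper triangular; its diagonal is (0, 0, 0, 0, 0, 0, 0, 0, 0)
for a triangular matrix the eigenvalues are the diagonal entries, with algebraic multiplicity their repetition count

λ = 0 (multiplicity 9)


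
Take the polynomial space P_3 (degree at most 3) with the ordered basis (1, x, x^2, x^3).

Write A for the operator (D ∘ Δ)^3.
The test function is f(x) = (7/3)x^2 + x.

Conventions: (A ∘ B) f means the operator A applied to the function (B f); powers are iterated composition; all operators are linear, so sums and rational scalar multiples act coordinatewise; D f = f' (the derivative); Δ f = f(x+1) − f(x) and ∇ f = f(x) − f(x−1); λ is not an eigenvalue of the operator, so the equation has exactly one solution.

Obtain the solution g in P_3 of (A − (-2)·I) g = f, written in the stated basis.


g(x) = (7/6)x^2 + (1/2)x

write g with unknown coordinates in the stated basis and equate coefficients in (A − (-2)·I) g = f
solving from the highest basis element down gives g = (7/6)x^2 + (1/2)x
check: A g = 0
so A g − (-2)·g = (7/3)x^2 + x = f ✓


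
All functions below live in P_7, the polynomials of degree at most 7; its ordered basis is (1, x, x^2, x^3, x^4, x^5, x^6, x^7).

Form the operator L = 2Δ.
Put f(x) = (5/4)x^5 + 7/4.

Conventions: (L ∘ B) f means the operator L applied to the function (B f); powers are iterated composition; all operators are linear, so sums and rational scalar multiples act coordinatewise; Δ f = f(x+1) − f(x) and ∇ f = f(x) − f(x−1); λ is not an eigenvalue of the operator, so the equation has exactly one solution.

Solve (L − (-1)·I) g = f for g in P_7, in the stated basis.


write g with unknown coordinates in the stated basis and equate coefficients in (L − (-1)·I) g = f
solving from the highest basis element down gives g = (5/4)x^5 - (25/2)x^4 + 75x^3 - 325x^2 + (1875/2)x - 5403/4
check: L g = (25/2)x^4 - 75x^3 + 325x^2 - (1875/2)x + 2705/2
so L g − (-1)·g = (5/4)x^5 + 7/4 = f ✓

g(x) = (5/4)x^5 - (25/2)x^4 + 75x^3 - 325x^2 + (1875/2)x - 5403/4


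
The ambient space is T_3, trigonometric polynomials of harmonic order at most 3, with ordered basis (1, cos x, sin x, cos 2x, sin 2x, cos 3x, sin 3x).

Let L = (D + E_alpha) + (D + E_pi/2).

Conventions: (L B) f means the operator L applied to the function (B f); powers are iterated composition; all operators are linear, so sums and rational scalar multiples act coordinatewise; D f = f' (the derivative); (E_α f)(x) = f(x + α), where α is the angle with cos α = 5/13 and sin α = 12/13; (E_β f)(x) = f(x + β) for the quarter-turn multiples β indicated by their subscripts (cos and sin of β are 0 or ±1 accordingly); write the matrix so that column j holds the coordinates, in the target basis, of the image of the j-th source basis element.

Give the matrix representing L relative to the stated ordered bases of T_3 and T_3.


image of 1: 2
image of cos x: (5/13)cos x - (51/13)sin x
image of sin x: (51/13)cos x + (5/13)sin x
image of cos 2x: -(288/169)cos 2x - (796/169)sin 2x
image of sin 2x: (796/169)cos 2x - (288/169)sin 2x
image of cos 3x: -(2035/2197)cos 3x - (10157/2197)sin 3x
image of sin 3x: (10157/2197)cos 3x - (2035/2197)sin 3x
each image's coordinates form column j of the matrix

the matrix is [[2, 0, 0, 0, 0, 0, 0]; [0, 5/13, 51/13, 0, 0, 0, 0]; [0, -51/13, 5/13, 0, 0, 0, 0]; [0, 0, 0, -288/169, 796/169, 0, 0]; [0, 0, 0, -796/169, -288/169, 0, 0]; [0, 0, 0, 0, 0, -2035/2197, 10157/2197]; [0, 0, 0, 0, 0, -10157/2197, -2035/2197]] (rows listed top to bottom)


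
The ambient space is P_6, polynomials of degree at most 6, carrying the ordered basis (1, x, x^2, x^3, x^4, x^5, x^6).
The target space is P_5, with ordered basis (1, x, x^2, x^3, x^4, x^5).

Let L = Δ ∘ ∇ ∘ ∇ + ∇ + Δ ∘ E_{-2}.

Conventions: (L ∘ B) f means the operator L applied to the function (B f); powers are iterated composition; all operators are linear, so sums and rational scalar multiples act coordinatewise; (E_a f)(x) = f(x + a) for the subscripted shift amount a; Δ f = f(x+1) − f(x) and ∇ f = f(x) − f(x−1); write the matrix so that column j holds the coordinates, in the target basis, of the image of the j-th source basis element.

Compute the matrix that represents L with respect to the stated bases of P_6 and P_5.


the matrix is [[0, 2, -4, 14, -28, 62, -124]; [0, 0, 4, -12, 56, -140, 372]; [0, 0, 0, 6, -24, 140, -420]; [0, 0, 0, 0, 8, -40, 280]; [0, 0, 0, 0, 0, 10, -60]; [0, 0, 0, 0, 0, 0, 12]] (rows listed top to bottom)

image of 1: 0
image of x: 2
image of x^2: 4x - 4
image of x^3: 6x^2 - 12x + 14
image of x^4: 8x^3 - 24x^2 + 56x - 28
image of x^5: 10x^4 - 40x^3 + 140x^2 - 140x + 62
image of x^6: 12x^5 - 60x^4 + 280x^3 - 420x^2 + 372x - 124
each image's coordinates form column j of the matrix


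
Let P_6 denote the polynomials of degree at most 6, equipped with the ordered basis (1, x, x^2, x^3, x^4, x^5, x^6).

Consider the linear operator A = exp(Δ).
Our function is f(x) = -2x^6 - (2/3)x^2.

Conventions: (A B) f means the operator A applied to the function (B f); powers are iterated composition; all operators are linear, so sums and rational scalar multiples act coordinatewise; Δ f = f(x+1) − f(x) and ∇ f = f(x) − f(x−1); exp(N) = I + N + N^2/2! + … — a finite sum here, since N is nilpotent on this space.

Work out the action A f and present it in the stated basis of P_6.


the result is g(x) = -2x^6 - 12x^5 - 60x^4 - 200x^3 - (1352/3)x^2 - (1876/3)x - 1222/3

order-1 term: -12x^5 - 30x^4 - 40x^3 - 30x^2 - (40/3)x - 8/3
order-2 term: -30x^4 - 120x^3 - 210x^2 - 180x - 188/3
order-3 term: -40x^3 - 180x^2 - 300x - 180
order-4 term: -30x^2 - 120x - 130
order-5 term: -12x - 30
order-6 term: -2
the series for exp(Δ) f terminates at order 6
exp(Δ) f = -2x^6 - 12x^5 - 60x^4 - 200x^3 - (1352/3)x^2 - (1876/3)x - 1222/3


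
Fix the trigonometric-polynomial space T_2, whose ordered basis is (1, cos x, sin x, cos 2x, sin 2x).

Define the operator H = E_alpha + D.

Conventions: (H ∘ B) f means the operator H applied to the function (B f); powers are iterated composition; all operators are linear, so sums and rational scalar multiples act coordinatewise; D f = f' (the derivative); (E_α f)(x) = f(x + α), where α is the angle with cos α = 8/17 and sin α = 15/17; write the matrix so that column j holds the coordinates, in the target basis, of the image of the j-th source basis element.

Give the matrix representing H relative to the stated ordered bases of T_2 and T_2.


image of 1: 1
image of cos x: (8/17)cos x - (32/17)sin x
image of sin x: (32/17)cos x + (8/17)sin x
image of cos 2x: -(161/289)cos 2x - (818/289)sin 2x
image of sin 2x: (818/289)cos 2x - (161/289)sin 2x
each image's coordinates form column j of the matrix

the matrix is [[1, 0, 0, 0, 0]; [0, 8/17, 32/17, 0, 0]; [0, -32/17, 8/17, 0, 0]; [0, 0, 0, -161/289, 818/289]; [0, 0, 0, -818/289, -161/289]] (rows listed top to bottom)


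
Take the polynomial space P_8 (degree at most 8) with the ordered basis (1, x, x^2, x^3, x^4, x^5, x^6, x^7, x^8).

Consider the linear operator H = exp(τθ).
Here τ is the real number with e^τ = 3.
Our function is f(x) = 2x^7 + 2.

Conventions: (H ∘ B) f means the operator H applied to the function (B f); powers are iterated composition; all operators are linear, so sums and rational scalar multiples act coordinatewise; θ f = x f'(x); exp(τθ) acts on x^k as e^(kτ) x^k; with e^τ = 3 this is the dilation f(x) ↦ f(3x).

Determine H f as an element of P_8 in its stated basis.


exp(τθ) x^k = e^(kτ) x^k; with e^τ = 3 this sends x^k to 3^k x^k
x^7 ↦ 2187 x^7
applying this coordinatewise to f: exp(τθ) f = 4374x^7 + 2

the image equals g(x) = 4374x^7 + 2


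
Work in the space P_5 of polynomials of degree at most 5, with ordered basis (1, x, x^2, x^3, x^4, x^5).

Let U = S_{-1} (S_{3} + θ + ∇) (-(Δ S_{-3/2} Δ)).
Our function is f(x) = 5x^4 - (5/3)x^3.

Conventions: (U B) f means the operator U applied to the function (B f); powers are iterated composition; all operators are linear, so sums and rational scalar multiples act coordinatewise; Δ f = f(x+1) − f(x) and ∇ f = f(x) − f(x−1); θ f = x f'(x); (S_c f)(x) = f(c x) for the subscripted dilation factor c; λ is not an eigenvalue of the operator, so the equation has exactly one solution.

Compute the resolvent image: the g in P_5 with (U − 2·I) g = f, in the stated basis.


write g with unknown coordinates in the stated basis and equate coefficients in (U − 2·I) g = f
solving from the highest basis element down gives g = -(5/2)x^4 + (5/6)x^3 - (4455/8)x^2 + (765/4)x - 6525/8
check: U g = -(4455/4)x^2 + (765/2)x - 6525/4
so U g − 2·g = 5x^4 - (5/3)x^3 = f ✓

the result is g(x) = -(5/2)x^4 + (5/6)x^3 - (4455/8)x^2 + (765/4)x - 6525/8


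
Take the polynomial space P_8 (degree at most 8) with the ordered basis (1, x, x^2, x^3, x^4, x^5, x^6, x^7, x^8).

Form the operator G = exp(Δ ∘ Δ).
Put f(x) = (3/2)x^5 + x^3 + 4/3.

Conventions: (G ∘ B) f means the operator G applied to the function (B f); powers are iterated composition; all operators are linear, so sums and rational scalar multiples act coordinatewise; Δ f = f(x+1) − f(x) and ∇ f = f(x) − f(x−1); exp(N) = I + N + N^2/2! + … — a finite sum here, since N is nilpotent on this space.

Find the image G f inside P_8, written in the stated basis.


g(x) = (3/2)x^5 + 31x^3 + 90x^2 + 201x + 697/3

order-1 term: 30x^3 + 90x^2 + 111x + 51
order-2 term: 90x + 180
the series for exp(Δ ∘ Δ) f terminates at order 2
exp(Δ ∘ Δ) f = (3/2)x^5 + 31x^3 + 90x^2 + 201x + 697/3


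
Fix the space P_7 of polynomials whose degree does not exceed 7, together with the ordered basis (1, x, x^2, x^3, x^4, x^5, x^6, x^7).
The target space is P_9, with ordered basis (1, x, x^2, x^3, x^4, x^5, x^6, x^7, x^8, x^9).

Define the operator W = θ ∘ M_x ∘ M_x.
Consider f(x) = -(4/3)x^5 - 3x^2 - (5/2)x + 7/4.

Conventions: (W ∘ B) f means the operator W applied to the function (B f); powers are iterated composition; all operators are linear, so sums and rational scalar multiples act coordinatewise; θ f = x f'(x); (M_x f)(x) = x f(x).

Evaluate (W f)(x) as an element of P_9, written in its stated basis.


the result is g(x) = -(28/3)x^7 - 12x^4 - (15/2)x^3 + (7/2)x^2

M_x f = -(4/3)x^6 - 3x^3 - (5/2)x^2 + (7/4)x
M_x M_x f = -(4/3)x^7 - 3x^4 - (5/2)x^3 + (7/4)x^2
θ M_x M_x f = -(28/3)x^7 - 12x^4 - (15/2)x^3 + (7/2)x^2


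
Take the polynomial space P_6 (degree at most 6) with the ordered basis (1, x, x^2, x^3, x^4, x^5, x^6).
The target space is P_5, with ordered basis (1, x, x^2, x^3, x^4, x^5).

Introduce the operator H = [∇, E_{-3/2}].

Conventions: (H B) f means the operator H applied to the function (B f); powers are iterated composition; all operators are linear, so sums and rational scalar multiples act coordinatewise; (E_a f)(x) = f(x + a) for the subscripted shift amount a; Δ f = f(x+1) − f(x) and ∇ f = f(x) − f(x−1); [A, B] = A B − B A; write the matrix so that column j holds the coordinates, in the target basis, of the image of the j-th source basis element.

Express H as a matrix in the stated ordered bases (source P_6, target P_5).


image of 1: 0
image of x: 0
image of x^2: 0
image of x^3: 0
image of x^4: 0
image of x^5: 0
image of x^6: 0
each image's coordinates form column j of the matrix

the matrix is [[0, 0, 0, 0, 0, 0, 0]; [0, 0, 0, 0, 0, 0, 0]; [0, 0, 0, 0, 0, 0, 0]; [0, 0, 0, 0, 0, 0, 0]; [0, 0, 0, 0, 0, 0, 0]; [0, 0, 0, 0, 0, 0, 0]] (rows listed top to bottom)


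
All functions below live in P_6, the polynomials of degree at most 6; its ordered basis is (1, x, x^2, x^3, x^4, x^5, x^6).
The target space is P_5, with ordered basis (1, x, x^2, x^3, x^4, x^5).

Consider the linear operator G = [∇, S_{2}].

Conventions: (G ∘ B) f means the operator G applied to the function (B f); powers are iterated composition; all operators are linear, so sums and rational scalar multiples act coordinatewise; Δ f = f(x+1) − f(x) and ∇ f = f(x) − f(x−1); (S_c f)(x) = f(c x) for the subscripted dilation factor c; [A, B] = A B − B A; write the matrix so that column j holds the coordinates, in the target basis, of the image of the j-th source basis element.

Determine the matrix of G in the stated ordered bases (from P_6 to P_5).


image of 1: 0
image of x: 1
image of x^2: 4x - 3
image of x^3: 12x^2 - 18x + 7
image of x^4: 32x^3 - 72x^2 + 56x - 15
image of x^5: 80x^4 - 240x^3 + 280x^2 - 150x + 31
image of x^6: 192x^5 - 720x^4 + 1120x^3 - 900x^2 + 372x - 63
each image's coordinates form column j of the matrix

the matrix is [[0, 1, -3, 7, -15, 31, -63]; [0, 0, 4, -18, 56, -150, 372]; [0, 0, 0, 12, -72, 280, -900]; [0, 0, 0, 0, 32, -240, 1120]; [0, 0, 0, 0, 0, 80, -720]; [0, 0, 0, 0, 0, 0, 192]] (rows listed top to bottom)


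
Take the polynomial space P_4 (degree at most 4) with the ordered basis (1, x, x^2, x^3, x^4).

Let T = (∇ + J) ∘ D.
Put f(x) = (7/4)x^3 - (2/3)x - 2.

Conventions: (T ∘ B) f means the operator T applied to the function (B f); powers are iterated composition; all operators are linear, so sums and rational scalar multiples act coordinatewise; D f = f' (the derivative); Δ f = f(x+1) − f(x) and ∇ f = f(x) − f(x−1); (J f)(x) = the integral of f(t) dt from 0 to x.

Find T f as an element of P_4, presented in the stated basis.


D f = (21/4)x^2 - 2/3
∇ D f = (21/2)x - 21/4
J D f = (7/4)x^3 - (2/3)x
(∇ + J) D f = (7/4)x^3 + (59/6)x - 21/4

g(x) = (7/4)x^3 + (59/6)x - 21/4


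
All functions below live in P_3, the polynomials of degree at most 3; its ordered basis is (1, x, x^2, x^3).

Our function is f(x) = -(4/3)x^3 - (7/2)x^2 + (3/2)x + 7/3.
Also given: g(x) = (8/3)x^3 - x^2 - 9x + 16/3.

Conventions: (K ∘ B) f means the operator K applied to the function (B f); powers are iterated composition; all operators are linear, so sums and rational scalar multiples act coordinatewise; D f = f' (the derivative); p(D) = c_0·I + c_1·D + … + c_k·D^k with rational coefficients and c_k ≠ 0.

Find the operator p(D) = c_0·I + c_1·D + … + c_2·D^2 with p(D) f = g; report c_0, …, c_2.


p(D) = -2·I + 2·D − D^2, i.e. c_0 = -2, c_1 = 2, c_2 = -1

D^0 f = -(4/3)x^3 - (7/2)x^2 + (3/2)x + 7/3
D^1 f = -4x^2 - 7x + 3/2
D^2 f = -8x - 7
matching coefficients of g against c_0 f + c_1 Df + … from the top degree down determines the c_i
solution: c_0 = -2, c_1 = 2, c_2 = -1


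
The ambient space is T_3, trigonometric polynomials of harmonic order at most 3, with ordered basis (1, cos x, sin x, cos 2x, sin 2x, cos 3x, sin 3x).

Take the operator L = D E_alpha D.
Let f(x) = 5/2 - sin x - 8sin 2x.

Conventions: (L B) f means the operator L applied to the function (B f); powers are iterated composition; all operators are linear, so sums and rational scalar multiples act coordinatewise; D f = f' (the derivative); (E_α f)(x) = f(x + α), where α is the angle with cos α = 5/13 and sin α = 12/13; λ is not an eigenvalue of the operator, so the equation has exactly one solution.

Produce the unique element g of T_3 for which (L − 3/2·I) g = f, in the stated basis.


g(x) = -5/3 - (48/229)cos x + (98/229)sin x - (3072/1325)cos 2x - (1424/1325)sin 2x

write g with unknown coordinates in the stated basis and equate coefficients in (L − 3/2·I) g = f
solving from the highest basis element down gives g = -5/3 - (48/229)cos x + (98/229)sin x - (3072/1325)cos 2x - (1424/1325)sin 2x
check: L g = -(72/229)cos x - (82/229)sin x - (4608/1325)cos 2x - (12736/1325)sin 2x
so L g − 3/2·g = 5/2 - sin x - 8sin 2x = f ✓


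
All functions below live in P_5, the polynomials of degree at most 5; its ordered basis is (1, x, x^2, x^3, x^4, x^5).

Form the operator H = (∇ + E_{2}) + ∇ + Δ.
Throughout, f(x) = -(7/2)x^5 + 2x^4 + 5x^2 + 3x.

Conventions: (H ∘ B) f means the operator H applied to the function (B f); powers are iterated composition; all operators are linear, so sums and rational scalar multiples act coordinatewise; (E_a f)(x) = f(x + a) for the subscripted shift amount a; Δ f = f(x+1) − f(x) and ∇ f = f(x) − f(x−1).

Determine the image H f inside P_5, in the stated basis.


∇ f = -(35/2)x^4 + 43x^3 - 47x^2 + (71/2)x - 15/2
E_{2} f = -(7/2)x^5 - 33x^4 - 124x^3 - 227x^2 - 193x - 54
(∇ + E_{2}) f = -(7/2)x^5 - (101/2)x^4 - 81x^3 - 274x^2 - (315/2)x - 123/2
∇ f = -(35/2)x^4 + 43x^3 - 47x^2 + (71/2)x - 15/2
Δ f = -(35/2)x^4 - 27x^3 - 23x^2 + (1/2)x + 13/2
((∇ + E_{2}) + ∇ + Δ) f = -(7/2)x^5 - (171/2)x^4 - 65x^3 - 344x^2 - (243/2)x - 125/2

the result is g(x) = -(7/2)x^5 - (171/2)x^4 - 65x^3 - 344x^2 - (243/2)x - 125/2


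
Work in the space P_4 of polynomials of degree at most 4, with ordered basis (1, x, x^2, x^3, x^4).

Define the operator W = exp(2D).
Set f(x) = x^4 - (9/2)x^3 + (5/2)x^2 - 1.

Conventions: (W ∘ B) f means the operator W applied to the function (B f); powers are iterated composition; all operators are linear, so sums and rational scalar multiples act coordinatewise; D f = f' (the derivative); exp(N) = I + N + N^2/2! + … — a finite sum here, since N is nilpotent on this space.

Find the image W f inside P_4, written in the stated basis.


order-1 term: 8x^3 - 27x^2 + 10x
order-2 term: 24x^2 - 54x + 10
order-3 term: 32x - 36
order-4 term: 16
the series for exp(2D) f terminates at order 4
exp(2D) f = x^4 + (7/2)x^3 - (1/2)x^2 - 12x - 11

g(x) = x^4 + (7/2)x^3 - (1/2)x^2 - 12x - 11


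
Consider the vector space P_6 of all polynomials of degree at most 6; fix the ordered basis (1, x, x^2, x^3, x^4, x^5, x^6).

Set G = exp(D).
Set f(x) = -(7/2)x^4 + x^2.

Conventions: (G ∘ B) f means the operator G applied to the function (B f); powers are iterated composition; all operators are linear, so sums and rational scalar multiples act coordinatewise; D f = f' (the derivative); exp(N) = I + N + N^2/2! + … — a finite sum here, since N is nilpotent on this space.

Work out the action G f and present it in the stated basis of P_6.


the image equals g(x) = -(7/2)x^4 - 14x^3 - 20x^2 - 12x - 5/2

order-1 term: -14x^3 + 2x
order-2 term: -21x^2 + 1
order-3 term: -14x
order-4 term: -7/2
the series for exp(D) f terminates at order 4
exp(D) f = -(7/2)x^4 - 14x^3 - 20x^2 - 12x - 5/2


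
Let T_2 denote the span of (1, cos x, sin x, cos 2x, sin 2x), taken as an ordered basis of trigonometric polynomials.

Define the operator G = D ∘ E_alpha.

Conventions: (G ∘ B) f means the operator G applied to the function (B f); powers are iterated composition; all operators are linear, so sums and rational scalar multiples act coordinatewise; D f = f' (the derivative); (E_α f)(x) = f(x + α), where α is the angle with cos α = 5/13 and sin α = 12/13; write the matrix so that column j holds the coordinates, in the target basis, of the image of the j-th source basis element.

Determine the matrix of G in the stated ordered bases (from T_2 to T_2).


the matrix is [[0, 0, 0, 0, 0]; [0, -12/13, 5/13, 0, 0]; [0, -5/13, -12/13, 0, 0]; [0, 0, 0, -240/169, -238/169]; [0, 0, 0, 238/169, -240/169]] (rows listed top to bottom)

image of 1: 0
image of cos x: -(12/13)cos x - (5/13)sin x
image of sin x: (5/13)cos x - (12/13)sin x
image of cos 2x: -(240/169)cos 2x + (238/169)sin 2x
image of sin 2x: -(238/169)cos 2x - (240/169)sin 2x
each image's coordinates form column j of the matrix


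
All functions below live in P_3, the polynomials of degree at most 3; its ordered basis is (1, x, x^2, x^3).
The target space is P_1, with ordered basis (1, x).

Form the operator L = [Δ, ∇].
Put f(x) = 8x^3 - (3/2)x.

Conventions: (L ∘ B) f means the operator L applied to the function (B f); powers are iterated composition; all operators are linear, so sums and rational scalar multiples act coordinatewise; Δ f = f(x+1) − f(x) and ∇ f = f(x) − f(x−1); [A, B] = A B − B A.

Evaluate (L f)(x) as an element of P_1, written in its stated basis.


the image equals g(x) = 0

∇ f = 24x^2 - 24x + 13/2
Δ ∇ f = 48x
Δ f = 24x^2 + 24x + 13/2
∇ Δ f = 48x
[Δ, ∇] f = 0


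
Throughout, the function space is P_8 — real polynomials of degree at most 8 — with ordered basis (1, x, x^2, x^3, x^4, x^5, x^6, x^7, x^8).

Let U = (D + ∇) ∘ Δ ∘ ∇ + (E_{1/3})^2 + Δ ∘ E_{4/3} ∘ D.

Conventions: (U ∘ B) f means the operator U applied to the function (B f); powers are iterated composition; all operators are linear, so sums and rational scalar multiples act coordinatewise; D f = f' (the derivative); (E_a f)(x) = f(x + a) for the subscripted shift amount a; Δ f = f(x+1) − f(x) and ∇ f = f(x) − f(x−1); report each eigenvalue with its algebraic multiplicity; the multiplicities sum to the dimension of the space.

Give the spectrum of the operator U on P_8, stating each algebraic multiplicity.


λ = 1 (multiplicity 9)

image of 1: 1
image of x: x + 2/3
image of x^2: x^2 + (4/3)x + 22/9
image of x^3: x^3 + 2x^2 + (22/3)x + 629/27
image of x^4: x^4 + (8/3)x^3 + (44/3)x^2 + (2516/27)x + 2392/81
image of x^5: x^5 + (10/3)x^4 + (220/9)x^3 + (6290/27)x^2 + (11960/81)x + 41927/243
image of x^6: x^6 + 4x^5 + (110/3)x^4 + (12580/27)x^3 + (11960/27)x^2 + (83854/81)x + 240418/729
image of x^7: x^7 + (14/3)x^6 + (154/3)x^5 + (22015/27)x^4 + (83720/81)x^3 + (293489/81)x^2 + (1682926/729)x + 2690921/2187
image of x^8: x^8 + (16/3)x^7 + (616/9)x^6 + (35224/27)x^5 + (167440/81)x^4 + (2347912/243)x^3 + (6731704/729)x^2 + (21527368/2187)x + 17718700/6561
the matrix is upper triangular; its diagonal is (1, 1, 1, 1, 1, 1, 1, 1, 1)
for a triangular matrix the eigenvalues are the diagonal entries, with algebraic multiplicity their repetition count


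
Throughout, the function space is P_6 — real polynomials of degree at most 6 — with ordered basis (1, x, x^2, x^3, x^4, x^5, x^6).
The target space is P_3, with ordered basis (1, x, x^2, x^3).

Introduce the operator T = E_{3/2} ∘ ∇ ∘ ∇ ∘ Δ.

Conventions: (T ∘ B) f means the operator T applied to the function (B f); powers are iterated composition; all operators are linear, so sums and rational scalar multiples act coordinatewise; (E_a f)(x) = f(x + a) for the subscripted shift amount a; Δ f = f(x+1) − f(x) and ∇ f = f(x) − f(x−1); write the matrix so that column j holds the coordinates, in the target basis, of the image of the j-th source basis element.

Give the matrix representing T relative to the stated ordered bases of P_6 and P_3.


image of 1: 0
image of x: 0
image of x^2: 0
image of x^3: 6
image of x^4: 24x + 24
image of x^5: 60x^2 + 120x + 75
image of x^6: 120x^3 + 360x^2 + 450x + 210
each image's coordinates form column j of the matrix

the matrix is [[0, 0, 0, 6, 24, 75, 210]; [0, 0, 0, 0, 24, 120, 450]; [0, 0, 0, 0, 0, 60, 360]; [0, 0, 0, 0, 0, 0, 120]] (rows listed top to bottom)


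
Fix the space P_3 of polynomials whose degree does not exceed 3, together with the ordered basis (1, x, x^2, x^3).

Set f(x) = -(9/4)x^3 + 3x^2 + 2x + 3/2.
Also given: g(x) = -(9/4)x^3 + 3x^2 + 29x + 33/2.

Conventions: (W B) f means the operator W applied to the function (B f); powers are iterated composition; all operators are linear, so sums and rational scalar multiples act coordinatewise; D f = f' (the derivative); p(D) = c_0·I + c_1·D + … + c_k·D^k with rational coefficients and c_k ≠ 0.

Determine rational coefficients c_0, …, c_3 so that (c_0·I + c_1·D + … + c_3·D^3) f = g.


p(D) = I − 2·D^2 − 2·D^3, i.e. c_0 = 1, c_1 = 0, c_2 = -2, c_3 = -2

D^0 f = -(9/4)x^3 + 3x^2 + 2x + 3/2
D^1 f = -(27/4)x^2 + 6x + 2
D^2 f = -(27/2)x + 6
D^3 f = -27/2
matching coefficients of g against c_0 f + c_1 Df + … from the top degree down determines the c_i
solution: c_0 = 1, c_1 = 0, c_2 = -2, c_3 = -2


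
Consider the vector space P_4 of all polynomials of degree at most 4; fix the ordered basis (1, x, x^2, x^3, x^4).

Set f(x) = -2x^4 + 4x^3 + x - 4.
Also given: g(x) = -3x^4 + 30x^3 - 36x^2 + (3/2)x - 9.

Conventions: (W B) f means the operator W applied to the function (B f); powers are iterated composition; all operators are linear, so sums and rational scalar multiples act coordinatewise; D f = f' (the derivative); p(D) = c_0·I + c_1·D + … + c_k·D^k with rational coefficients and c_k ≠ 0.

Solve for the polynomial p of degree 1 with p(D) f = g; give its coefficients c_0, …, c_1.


p(D) = (3/2)·I − 3·D, i.e. c_0 = 3/2, c_1 = -3

D^0 f = -2x^4 + 4x^3 + x - 4
D^1 f = -8x^3 + 12x^2 + 1
matching coefficients of g against c_0 f + c_1 Df + … from the top degree down determines the c_i
solution: c_0 = 3/2, c_1 = -3


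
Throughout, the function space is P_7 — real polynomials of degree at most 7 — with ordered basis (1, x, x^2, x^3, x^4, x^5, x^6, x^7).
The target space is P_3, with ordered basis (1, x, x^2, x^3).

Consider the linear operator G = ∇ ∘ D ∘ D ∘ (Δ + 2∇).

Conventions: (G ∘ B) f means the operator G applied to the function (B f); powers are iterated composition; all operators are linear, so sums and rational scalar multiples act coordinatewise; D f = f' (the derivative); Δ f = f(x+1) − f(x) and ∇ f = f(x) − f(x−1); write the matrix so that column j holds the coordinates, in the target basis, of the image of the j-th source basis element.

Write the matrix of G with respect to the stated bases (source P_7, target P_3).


the matrix is [[0, 0, 0, 0, 72, -240, 900, -2520]; [0, 0, 0, 0, 0, 360, -1440, 6300]; [0, 0, 0, 0, 0, 0, 1080, -5040]; [0, 0, 0, 0, 0, 0, 0, 2520]] (rows listed top to bottom)

image of 1: 0
image of x: 0
image of x^2: 0
image of x^3: 0
image of x^4: 72
image of x^5: 360x - 240
image of x^6: 1080x^2 - 1440x + 900
image of x^7: 2520x^3 - 5040x^2 + 6300x - 2520
each image's coordinates form column j of the matrix


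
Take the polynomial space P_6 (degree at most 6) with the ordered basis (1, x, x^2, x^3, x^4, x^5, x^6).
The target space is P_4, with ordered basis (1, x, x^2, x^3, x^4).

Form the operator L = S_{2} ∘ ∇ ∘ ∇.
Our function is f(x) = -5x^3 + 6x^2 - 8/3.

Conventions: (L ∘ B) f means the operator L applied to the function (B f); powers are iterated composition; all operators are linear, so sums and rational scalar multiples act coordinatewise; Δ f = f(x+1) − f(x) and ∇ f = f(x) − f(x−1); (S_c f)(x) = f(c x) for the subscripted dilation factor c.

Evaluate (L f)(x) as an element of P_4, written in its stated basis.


∇ f = -15x^2 + 27x - 11
∇ ∇ f = -30x + 42
S_{2} ∇ ∇ f = -60x + 42

the result is g(x) = -60x + 42


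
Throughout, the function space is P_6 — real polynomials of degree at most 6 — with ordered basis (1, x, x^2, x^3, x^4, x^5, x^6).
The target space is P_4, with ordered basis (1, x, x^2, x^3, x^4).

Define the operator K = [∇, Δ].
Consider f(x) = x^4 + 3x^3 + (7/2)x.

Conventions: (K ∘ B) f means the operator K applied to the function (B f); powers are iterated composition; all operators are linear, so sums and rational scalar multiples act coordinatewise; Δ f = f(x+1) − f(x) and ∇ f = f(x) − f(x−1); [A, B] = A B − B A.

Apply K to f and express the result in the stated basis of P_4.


the image equals g(x) = 0

Δ f = 4x^3 + 15x^2 + 13x + 15/2
∇ Δ f = 12x^2 + 18x + 2
∇ f = 4x^3 + 3x^2 - 5x + 11/2
Δ ∇ f = 12x^2 + 18x + 2
[∇, Δ] f = 0


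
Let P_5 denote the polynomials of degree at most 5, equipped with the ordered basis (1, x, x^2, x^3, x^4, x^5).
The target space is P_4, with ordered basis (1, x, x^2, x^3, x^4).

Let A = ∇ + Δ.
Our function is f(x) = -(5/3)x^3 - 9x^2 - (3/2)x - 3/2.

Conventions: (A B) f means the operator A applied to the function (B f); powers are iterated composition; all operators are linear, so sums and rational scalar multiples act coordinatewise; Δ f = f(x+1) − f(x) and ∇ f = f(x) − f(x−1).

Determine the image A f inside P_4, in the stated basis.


∇ f = -5x^2 - 13x + 35/6
Δ f = -5x^2 - 23x - 73/6
(∇ + Δ) f = -10x^2 - 36x - 19/3

the image equals g(x) = -10x^2 - 36x - 19/3


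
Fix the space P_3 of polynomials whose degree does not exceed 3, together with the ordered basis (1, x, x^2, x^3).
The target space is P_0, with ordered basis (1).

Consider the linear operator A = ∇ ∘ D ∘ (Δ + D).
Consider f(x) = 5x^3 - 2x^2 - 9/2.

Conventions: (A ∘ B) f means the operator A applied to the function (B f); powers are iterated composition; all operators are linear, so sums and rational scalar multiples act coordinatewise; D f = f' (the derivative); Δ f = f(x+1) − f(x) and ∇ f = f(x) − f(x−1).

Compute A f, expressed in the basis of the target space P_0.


Δ f = 15x^2 + 11x + 3
D f = 15x^2 - 4x
(Δ + D) f = 30x^2 + 7x + 3
D (Δ + D) f = 60x + 7
∇ D (Δ + D) f = 60

the result is g(x) = 60


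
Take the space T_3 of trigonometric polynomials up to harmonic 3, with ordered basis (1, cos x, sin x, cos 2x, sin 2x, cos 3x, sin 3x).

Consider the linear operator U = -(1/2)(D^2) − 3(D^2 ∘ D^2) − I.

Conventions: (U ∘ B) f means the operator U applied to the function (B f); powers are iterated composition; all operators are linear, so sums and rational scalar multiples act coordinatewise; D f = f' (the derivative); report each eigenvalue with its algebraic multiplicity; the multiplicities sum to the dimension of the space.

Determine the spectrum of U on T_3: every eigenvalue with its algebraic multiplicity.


image of 1: -1
image of cos x: -(7/2)cos x
image of sin x: -(7/2)sin x
image of cos 2x: -47cos 2x
image of sin 2x: -47sin 2x
image of cos 3x: -(479/2)cos 3x
image of sin 3x: -(479/2)sin 3x
the matrix is diagonal; its diagonal is (-1, -7/2, -7/2, -47, -47, -479/2, -479/2)
for a triangular matrix the eigenvalues are the diagonal entries, with algebraic multiplicity their repetition count

λ = -479/2 (multiplicity 2), λ = -47 (multiplicity 2), λ = -7/2 (multiplicity 2), λ = -1 (multiplicity 1)


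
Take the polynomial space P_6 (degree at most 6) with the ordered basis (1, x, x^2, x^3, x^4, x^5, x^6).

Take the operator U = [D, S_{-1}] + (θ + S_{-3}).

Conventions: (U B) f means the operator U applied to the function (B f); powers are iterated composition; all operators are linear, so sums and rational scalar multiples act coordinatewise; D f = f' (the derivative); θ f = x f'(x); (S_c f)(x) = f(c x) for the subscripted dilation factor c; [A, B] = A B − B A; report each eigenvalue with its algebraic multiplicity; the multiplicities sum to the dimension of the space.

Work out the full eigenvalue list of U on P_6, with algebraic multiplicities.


λ = -238 (multiplicity 1), λ = -24 (multiplicity 1), λ = -2 (multiplicity 1), λ = 1 (multiplicity 1), λ = 11 (multiplicity 1), λ = 85 (multiplicity 1), λ = 735 (multiplicity 1)

image of 1: 1
image of x: -2x - 2
image of x^2: 11x^2 + 4x
image of x^3: -24x^3 - 6x^2
image of x^4: 85x^4 + 8x^3
image of x^5: -238x^5 - 10x^4
image of x^6: 735x^6 + 12x^5
the matrix is upper triangular; its diagonal is (1, -2, 11, -24, 85, -238, 735)
for a triangular matrix the eigenvalues are the diagonal entries, with algebraic multiplicity their repetition count


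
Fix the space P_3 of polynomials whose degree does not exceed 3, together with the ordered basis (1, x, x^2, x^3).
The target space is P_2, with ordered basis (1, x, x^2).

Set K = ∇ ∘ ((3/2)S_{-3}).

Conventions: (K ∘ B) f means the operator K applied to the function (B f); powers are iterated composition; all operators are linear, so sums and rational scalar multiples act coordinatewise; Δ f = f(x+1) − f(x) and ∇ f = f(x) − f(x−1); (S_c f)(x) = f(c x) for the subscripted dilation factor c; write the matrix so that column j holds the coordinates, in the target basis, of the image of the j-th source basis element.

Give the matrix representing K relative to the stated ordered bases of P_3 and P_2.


image of 1: 0
image of x: -9/2
image of x^2: 27x - 27/2
image of x^3: -(243/2)x^2 + (243/2)x - 81/2
each image's coordinates form column j of the matrix

the matrix is [[0, -9/2, -27/2, -81/2]; [0, 0, 27, 243/2]; [0, 0, 0, -243/2]] (rows listed top to bottom)


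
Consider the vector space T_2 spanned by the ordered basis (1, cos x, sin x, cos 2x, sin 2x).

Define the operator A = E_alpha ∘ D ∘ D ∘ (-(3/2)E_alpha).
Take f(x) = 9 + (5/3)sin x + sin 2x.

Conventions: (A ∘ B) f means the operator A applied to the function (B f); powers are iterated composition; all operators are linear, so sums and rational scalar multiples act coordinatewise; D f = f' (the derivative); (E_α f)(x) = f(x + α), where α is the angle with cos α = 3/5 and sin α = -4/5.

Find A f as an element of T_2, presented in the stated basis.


g(x) = -(12/5)cos x - (7/10)sin x + (2016/625)cos 2x - (3162/625)sin 2x

E_alpha f = 9 - (4/3)cos x + sin x - (24/25)cos 2x - (7/25)sin 2x
(-(3/2)E_alpha) f = -27/2 + 2cos x - (3/2)sin x + (36/25)cos 2x + (21/50)sin 2x
D (-(3/2)E_alpha) f = -(3/2)cos x - 2sin x + (21/25)cos 2x - (72/25)sin 2x
D D (-(3/2)E_alpha) f = -2cos x + (3/2)sin x - (144/25)cos 2x - (42/25)sin 2x
E_alpha (D ∘ D) (-(3/2)E_alpha) f = -(12/5)cos x - (7/10)sin x + (2016/625)cos 2x - (3162/625)sin 2x


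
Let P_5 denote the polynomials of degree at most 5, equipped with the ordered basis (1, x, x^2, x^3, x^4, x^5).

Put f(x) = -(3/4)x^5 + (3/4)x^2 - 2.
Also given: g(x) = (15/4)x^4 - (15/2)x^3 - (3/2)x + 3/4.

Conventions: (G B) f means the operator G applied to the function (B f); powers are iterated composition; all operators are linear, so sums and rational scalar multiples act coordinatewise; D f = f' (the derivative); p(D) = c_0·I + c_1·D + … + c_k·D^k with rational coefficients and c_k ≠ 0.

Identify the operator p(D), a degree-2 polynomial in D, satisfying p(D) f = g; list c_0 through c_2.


c_0 = 0, c_1 = -1, c_2 = 1/2

D^0 f = -(3/4)x^5 + (3/4)x^2 - 2
D^1 f = -(15/4)x^4 + (3/2)x
D^2 f = -15x^3 + 3/2
matching coefficients of g against c_0 f + c_1 Df + … from the top degree down determines the c_i
solution: c_0 = 0, c_1 = -1, c_2 = 1/2
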